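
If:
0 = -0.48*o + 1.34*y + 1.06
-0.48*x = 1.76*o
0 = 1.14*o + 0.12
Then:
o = -0.11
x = 0.39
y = -0.83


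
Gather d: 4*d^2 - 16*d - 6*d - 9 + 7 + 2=4*d^2 - 22*d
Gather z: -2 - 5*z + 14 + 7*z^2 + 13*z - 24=7*z^2 + 8*z - 12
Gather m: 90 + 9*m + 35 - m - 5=8*m + 120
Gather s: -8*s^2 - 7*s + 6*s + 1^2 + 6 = -8*s^2 - s + 7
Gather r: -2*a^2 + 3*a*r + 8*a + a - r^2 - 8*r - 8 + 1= -2*a^2 + 9*a - r^2 + r*(3*a - 8) - 7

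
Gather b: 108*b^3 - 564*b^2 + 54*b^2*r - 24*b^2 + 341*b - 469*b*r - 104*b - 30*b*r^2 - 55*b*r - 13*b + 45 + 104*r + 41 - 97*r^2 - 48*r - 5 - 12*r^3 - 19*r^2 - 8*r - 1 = 108*b^3 + b^2*(54*r - 588) + b*(-30*r^2 - 524*r + 224) - 12*r^3 - 116*r^2 + 48*r + 80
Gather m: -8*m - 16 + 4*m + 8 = -4*m - 8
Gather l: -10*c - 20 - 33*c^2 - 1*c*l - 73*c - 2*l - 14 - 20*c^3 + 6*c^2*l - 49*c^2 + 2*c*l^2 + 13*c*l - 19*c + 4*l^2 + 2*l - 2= -20*c^3 - 82*c^2 - 102*c + l^2*(2*c + 4) + l*(6*c^2 + 12*c) - 36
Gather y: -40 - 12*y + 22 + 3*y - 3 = -9*y - 21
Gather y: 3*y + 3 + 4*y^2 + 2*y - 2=4*y^2 + 5*y + 1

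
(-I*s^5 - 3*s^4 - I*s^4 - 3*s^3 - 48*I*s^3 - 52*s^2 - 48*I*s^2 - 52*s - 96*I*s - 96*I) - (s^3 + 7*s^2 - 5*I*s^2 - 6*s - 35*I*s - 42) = -I*s^5 - 3*s^4 - I*s^4 - 4*s^3 - 48*I*s^3 - 59*s^2 - 43*I*s^2 - 46*s - 61*I*s + 42 - 96*I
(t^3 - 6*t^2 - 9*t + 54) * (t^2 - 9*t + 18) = t^5 - 15*t^4 + 63*t^3 + 27*t^2 - 648*t + 972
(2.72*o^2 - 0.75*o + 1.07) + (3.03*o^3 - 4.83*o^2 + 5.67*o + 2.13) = 3.03*o^3 - 2.11*o^2 + 4.92*o + 3.2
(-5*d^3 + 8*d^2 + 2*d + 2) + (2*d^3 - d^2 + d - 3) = -3*d^3 + 7*d^2 + 3*d - 1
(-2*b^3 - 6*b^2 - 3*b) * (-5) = 10*b^3 + 30*b^2 + 15*b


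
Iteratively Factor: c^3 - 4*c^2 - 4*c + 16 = (c - 2)*(c^2 - 2*c - 8) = (c - 4)*(c - 2)*(c + 2)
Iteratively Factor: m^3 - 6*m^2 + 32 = (m - 4)*(m^2 - 2*m - 8) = (m - 4)*(m + 2)*(m - 4)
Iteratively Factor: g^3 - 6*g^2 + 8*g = (g - 4)*(g^2 - 2*g) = g*(g - 4)*(g - 2)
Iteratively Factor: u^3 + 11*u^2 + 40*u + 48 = (u + 3)*(u^2 + 8*u + 16) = (u + 3)*(u + 4)*(u + 4)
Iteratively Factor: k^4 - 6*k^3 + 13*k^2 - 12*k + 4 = (k - 1)*(k^3 - 5*k^2 + 8*k - 4) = (k - 2)*(k - 1)*(k^2 - 3*k + 2) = (k - 2)^2*(k - 1)*(k - 1)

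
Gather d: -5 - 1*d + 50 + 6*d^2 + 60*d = 6*d^2 + 59*d + 45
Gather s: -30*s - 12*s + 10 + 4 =14 - 42*s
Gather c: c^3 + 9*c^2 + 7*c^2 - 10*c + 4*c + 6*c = c^3 + 16*c^2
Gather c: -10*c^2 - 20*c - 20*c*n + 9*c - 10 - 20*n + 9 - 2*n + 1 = -10*c^2 + c*(-20*n - 11) - 22*n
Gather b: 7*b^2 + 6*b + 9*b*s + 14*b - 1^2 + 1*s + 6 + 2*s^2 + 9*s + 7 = 7*b^2 + b*(9*s + 20) + 2*s^2 + 10*s + 12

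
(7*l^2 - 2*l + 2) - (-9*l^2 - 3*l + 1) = 16*l^2 + l + 1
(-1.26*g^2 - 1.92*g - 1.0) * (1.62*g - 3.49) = -2.0412*g^3 + 1.287*g^2 + 5.0808*g + 3.49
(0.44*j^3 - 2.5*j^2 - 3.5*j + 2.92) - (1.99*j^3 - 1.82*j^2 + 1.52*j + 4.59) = -1.55*j^3 - 0.68*j^2 - 5.02*j - 1.67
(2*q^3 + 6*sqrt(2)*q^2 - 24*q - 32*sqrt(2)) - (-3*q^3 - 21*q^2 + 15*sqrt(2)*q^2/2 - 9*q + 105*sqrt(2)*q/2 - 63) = 5*q^3 - 3*sqrt(2)*q^2/2 + 21*q^2 - 105*sqrt(2)*q/2 - 15*q - 32*sqrt(2) + 63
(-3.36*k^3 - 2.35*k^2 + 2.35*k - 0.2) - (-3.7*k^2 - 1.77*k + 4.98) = -3.36*k^3 + 1.35*k^2 + 4.12*k - 5.18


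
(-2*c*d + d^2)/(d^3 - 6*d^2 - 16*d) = (2*c - d)/(-d^2 + 6*d + 16)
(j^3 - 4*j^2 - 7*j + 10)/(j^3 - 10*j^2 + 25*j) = (j^2 + j - 2)/(j*(j - 5))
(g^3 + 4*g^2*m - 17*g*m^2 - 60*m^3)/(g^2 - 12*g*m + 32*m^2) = (g^2 + 8*g*m + 15*m^2)/(g - 8*m)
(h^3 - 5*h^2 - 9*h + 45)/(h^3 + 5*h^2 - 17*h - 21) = (h^2 - 2*h - 15)/(h^2 + 8*h + 7)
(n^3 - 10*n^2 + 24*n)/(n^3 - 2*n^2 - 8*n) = (n - 6)/(n + 2)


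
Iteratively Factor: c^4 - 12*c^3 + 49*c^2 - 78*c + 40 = (c - 4)*(c^3 - 8*c^2 + 17*c - 10) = (c - 5)*(c - 4)*(c^2 - 3*c + 2) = (c - 5)*(c - 4)*(c - 1)*(c - 2)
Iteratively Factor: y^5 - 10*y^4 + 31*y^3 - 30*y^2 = (y)*(y^4 - 10*y^3 + 31*y^2 - 30*y) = y*(y - 5)*(y^3 - 5*y^2 + 6*y) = y*(y - 5)*(y - 2)*(y^2 - 3*y) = y^2*(y - 5)*(y - 2)*(y - 3)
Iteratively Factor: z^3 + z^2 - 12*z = (z)*(z^2 + z - 12) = z*(z - 3)*(z + 4)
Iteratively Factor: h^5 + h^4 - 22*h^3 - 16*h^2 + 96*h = (h - 2)*(h^4 + 3*h^3 - 16*h^2 - 48*h) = (h - 2)*(h + 3)*(h^3 - 16*h) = (h - 4)*(h - 2)*(h + 3)*(h^2 + 4*h) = (h - 4)*(h - 2)*(h + 3)*(h + 4)*(h)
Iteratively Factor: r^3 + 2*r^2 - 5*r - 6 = (r - 2)*(r^2 + 4*r + 3) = (r - 2)*(r + 3)*(r + 1)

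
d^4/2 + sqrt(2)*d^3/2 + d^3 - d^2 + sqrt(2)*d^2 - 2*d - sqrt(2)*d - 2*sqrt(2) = (d/2 + sqrt(2)/2)*(d + 2)*(d - sqrt(2))*(d + sqrt(2))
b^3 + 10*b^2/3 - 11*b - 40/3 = (b - 8/3)*(b + 1)*(b + 5)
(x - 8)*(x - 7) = x^2 - 15*x + 56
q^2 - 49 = (q - 7)*(q + 7)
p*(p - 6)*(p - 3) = p^3 - 9*p^2 + 18*p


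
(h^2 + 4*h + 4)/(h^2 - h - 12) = (h^2 + 4*h + 4)/(h^2 - h - 12)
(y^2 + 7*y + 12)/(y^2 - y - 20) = (y + 3)/(y - 5)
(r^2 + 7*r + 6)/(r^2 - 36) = (r + 1)/(r - 6)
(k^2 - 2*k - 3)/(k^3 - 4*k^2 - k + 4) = (k - 3)/(k^2 - 5*k + 4)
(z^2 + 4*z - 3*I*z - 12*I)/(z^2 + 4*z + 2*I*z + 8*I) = (z - 3*I)/(z + 2*I)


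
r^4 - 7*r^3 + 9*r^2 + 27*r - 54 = (r - 3)^3*(r + 2)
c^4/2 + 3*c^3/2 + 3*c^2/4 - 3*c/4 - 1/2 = (c/2 + 1)*(c + 1)*(c - sqrt(2)/2)*(c + sqrt(2)/2)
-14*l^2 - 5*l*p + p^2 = (-7*l + p)*(2*l + p)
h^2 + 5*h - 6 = (h - 1)*(h + 6)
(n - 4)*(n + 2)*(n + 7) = n^3 + 5*n^2 - 22*n - 56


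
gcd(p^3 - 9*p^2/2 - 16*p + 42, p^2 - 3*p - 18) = p - 6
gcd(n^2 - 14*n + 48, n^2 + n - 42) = n - 6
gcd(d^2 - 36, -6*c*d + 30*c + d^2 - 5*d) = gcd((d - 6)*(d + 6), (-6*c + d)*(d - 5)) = 1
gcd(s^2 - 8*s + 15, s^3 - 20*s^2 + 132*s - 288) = 1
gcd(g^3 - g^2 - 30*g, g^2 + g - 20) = g + 5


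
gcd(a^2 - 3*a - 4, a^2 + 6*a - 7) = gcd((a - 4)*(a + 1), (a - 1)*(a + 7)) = 1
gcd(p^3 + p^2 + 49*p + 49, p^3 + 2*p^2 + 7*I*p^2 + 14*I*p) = p + 7*I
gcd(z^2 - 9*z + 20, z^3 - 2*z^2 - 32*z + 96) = z - 4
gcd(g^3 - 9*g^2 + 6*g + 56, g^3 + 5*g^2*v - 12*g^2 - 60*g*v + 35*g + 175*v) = g - 7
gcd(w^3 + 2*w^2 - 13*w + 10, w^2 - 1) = w - 1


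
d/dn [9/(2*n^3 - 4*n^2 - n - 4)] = 9*(-6*n^2 + 8*n + 1)/(-2*n^3 + 4*n^2 + n + 4)^2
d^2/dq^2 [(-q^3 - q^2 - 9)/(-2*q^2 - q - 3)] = 2*(-7*q^3 + 99*q^2 + 81*q - 36)/(8*q^6 + 12*q^5 + 42*q^4 + 37*q^3 + 63*q^2 + 27*q + 27)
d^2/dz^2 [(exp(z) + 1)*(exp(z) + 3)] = 4*(exp(z) + 1)*exp(z)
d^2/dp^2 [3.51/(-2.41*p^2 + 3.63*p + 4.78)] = (-40.772862*p^2 + 61.413066*p + 3.51*(4.82*p - 3.63)*(9.64*p - 7.26) + 80.868996)/(-2.41*p^2 + 3.63*p + 4.78)^3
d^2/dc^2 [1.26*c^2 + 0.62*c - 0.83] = 2.52000000000000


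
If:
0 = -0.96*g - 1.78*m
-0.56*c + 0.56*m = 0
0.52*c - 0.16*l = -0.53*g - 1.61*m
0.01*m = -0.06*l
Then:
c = 0.00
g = 0.00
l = 0.00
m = 0.00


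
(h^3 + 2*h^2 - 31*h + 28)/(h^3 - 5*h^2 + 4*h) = (h + 7)/h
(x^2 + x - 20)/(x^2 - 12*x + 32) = (x + 5)/(x - 8)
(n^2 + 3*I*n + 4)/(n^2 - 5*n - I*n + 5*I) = (n + 4*I)/(n - 5)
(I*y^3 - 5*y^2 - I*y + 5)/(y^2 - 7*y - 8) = (I*y^2 - y*(5 + I) + 5)/(y - 8)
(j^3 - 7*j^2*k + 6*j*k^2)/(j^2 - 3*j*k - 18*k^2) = j*(j - k)/(j + 3*k)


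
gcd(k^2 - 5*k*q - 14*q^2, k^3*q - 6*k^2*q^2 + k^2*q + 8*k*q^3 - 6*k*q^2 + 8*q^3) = 1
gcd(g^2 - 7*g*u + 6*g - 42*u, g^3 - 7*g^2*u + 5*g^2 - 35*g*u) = -g + 7*u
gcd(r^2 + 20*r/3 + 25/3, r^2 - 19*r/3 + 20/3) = 1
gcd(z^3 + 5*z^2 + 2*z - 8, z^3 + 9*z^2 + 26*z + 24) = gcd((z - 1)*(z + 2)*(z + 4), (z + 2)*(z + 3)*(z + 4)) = z^2 + 6*z + 8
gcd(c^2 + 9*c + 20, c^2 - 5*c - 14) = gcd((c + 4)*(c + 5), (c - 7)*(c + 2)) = 1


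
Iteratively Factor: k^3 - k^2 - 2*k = (k + 1)*(k^2 - 2*k) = (k - 2)*(k + 1)*(k)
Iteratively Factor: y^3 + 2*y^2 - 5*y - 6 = (y + 1)*(y^2 + y - 6) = (y - 2)*(y + 1)*(y + 3)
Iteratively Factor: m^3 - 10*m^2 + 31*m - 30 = (m - 2)*(m^2 - 8*m + 15) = (m - 3)*(m - 2)*(m - 5)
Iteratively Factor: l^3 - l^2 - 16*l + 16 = (l + 4)*(l^2 - 5*l + 4) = (l - 4)*(l + 4)*(l - 1)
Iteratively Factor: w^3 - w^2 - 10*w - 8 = (w + 1)*(w^2 - 2*w - 8) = (w + 1)*(w + 2)*(w - 4)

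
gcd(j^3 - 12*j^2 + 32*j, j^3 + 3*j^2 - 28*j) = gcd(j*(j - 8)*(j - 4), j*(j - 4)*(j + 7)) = j^2 - 4*j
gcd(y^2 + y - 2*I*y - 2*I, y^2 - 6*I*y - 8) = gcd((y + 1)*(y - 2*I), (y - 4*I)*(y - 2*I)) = y - 2*I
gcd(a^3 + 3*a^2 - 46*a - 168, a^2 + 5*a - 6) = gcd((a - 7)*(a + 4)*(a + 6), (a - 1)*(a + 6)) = a + 6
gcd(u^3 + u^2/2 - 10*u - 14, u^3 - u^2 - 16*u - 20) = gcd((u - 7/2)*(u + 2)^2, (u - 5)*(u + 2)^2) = u^2 + 4*u + 4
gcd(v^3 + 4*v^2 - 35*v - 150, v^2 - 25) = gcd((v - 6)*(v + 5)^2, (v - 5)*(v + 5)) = v + 5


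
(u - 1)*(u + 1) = u^2 - 1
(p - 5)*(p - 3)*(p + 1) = p^3 - 7*p^2 + 7*p + 15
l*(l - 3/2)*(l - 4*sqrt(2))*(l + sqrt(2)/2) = l^4 - 7*sqrt(2)*l^3/2 - 3*l^3/2 - 4*l^2 + 21*sqrt(2)*l^2/4 + 6*l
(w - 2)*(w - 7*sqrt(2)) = w^2 - 7*sqrt(2)*w - 2*w + 14*sqrt(2)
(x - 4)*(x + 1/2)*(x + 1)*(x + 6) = x^4 + 7*x^3/2 - 41*x^2/2 - 35*x - 12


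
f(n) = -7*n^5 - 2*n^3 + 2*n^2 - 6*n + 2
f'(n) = -35*n^4 - 6*n^2 + 4*n - 6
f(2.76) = -1162.47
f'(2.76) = -2071.64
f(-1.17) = 30.31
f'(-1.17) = -84.48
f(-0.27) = 3.82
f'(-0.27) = -7.70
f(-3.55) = 4084.73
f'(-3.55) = -5654.62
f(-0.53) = 6.33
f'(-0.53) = -12.57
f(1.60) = -84.07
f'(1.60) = -244.34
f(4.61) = -14753.90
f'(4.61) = -15922.88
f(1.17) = -20.83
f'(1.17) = -75.12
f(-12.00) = 1745642.00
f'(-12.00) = -726678.00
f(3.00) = -1753.00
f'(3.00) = -2883.00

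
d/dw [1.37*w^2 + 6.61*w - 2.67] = 2.74*w + 6.61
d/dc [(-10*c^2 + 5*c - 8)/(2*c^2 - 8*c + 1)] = (70*c^2 + 12*c - 59)/(4*c^4 - 32*c^3 + 68*c^2 - 16*c + 1)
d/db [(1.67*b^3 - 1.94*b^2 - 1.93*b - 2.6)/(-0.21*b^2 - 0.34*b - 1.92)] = (-0.3507*b^4 - 1.1356*b^3 - 9.3649*b^2 + 6.3576*b + 2.8216)/(0.0441*b^4 + 0.1428*b^3 + 0.922*b^2 + 1.3056*b + 3.6864)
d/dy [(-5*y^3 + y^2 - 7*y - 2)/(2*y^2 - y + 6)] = (-10*y^4 + 10*y^3 - 77*y^2 + 20*y - 44)/(4*y^4 - 4*y^3 + 25*y^2 - 12*y + 36)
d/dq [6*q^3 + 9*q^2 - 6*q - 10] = 18*q^2 + 18*q - 6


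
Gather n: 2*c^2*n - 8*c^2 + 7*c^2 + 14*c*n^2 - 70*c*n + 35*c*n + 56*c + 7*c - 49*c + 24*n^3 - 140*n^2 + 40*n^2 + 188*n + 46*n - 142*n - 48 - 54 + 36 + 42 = -c^2 + 14*c + 24*n^3 + n^2*(14*c - 100) + n*(2*c^2 - 35*c + 92) - 24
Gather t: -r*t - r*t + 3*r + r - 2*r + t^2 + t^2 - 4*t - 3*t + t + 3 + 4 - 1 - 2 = 2*r + 2*t^2 + t*(-2*r - 6) + 4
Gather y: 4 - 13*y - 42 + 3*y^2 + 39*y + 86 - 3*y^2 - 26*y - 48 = 0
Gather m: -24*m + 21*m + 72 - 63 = 9 - 3*m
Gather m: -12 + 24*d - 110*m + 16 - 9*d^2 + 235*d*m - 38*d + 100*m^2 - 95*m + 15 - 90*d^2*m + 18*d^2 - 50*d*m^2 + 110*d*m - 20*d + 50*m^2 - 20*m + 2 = 9*d^2 - 34*d + m^2*(150 - 50*d) + m*(-90*d^2 + 345*d - 225) + 21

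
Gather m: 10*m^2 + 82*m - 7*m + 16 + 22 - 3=10*m^2 + 75*m + 35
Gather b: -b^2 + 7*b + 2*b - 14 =-b^2 + 9*b - 14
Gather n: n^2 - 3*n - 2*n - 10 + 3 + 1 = n^2 - 5*n - 6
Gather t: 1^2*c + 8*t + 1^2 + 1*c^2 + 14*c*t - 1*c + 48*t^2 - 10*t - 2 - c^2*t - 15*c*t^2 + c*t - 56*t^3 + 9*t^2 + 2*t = c^2 - 56*t^3 + t^2*(57 - 15*c) + t*(-c^2 + 15*c) - 1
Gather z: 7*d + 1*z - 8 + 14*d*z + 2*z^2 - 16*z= 7*d + 2*z^2 + z*(14*d - 15) - 8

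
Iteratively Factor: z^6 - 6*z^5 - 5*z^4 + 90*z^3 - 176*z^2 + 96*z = (z - 3)*(z^5 - 3*z^4 - 14*z^3 + 48*z^2 - 32*z) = (z - 3)*(z - 2)*(z^4 - z^3 - 16*z^2 + 16*z) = (z - 3)*(z - 2)*(z - 1)*(z^3 - 16*z) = z*(z - 3)*(z - 2)*(z - 1)*(z^2 - 16) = z*(z - 3)*(z - 2)*(z - 1)*(z + 4)*(z - 4)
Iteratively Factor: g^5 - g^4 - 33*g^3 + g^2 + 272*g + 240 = (g - 5)*(g^4 + 4*g^3 - 13*g^2 - 64*g - 48) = (g - 5)*(g + 1)*(g^3 + 3*g^2 - 16*g - 48) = (g - 5)*(g + 1)*(g + 3)*(g^2 - 16) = (g - 5)*(g + 1)*(g + 3)*(g + 4)*(g - 4)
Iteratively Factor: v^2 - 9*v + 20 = (v - 4)*(v - 5)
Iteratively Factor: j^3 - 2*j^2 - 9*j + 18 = (j - 2)*(j^2 - 9) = (j - 3)*(j - 2)*(j + 3)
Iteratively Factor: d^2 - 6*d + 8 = (d - 4)*(d - 2)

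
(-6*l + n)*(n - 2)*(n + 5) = -6*l*n^2 - 18*l*n + 60*l + n^3 + 3*n^2 - 10*n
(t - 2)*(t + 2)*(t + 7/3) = t^3 + 7*t^2/3 - 4*t - 28/3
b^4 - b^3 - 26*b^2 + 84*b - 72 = (b - 3)*(b - 2)^2*(b + 6)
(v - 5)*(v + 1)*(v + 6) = v^3 + 2*v^2 - 29*v - 30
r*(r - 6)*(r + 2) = r^3 - 4*r^2 - 12*r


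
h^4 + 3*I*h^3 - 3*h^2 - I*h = h*(h + I)^3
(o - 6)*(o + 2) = o^2 - 4*o - 12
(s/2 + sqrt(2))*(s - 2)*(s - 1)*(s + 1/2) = s^4/2 - 5*s^3/4 + sqrt(2)*s^3 - 5*sqrt(2)*s^2/2 + s^2/4 + s/2 + sqrt(2)*s/2 + sqrt(2)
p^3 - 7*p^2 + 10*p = p*(p - 5)*(p - 2)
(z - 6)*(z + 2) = z^2 - 4*z - 12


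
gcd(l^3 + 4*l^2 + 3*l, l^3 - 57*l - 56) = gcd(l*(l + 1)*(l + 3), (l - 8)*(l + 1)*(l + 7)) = l + 1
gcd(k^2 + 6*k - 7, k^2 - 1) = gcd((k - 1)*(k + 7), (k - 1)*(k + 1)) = k - 1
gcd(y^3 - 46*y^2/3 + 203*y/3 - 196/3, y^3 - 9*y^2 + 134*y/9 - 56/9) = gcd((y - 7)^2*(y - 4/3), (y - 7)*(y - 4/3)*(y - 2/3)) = y^2 - 25*y/3 + 28/3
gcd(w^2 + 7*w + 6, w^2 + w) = w + 1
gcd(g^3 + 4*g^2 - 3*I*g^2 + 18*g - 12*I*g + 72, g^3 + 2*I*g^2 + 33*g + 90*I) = g^2 - 3*I*g + 18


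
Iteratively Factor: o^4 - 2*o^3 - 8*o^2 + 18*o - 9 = (o + 3)*(o^3 - 5*o^2 + 7*o - 3) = (o - 3)*(o + 3)*(o^2 - 2*o + 1) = (o - 3)*(o - 1)*(o + 3)*(o - 1)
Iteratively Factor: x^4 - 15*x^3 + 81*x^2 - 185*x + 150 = (x - 2)*(x^3 - 13*x^2 + 55*x - 75) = (x - 5)*(x - 2)*(x^2 - 8*x + 15) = (x - 5)^2*(x - 2)*(x - 3)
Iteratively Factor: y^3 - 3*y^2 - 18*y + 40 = (y - 5)*(y^2 + 2*y - 8) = (y - 5)*(y + 4)*(y - 2)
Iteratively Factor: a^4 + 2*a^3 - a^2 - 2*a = (a - 1)*(a^3 + 3*a^2 + 2*a) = (a - 1)*(a + 1)*(a^2 + 2*a) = (a - 1)*(a + 1)*(a + 2)*(a)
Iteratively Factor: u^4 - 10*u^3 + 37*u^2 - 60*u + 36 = (u - 2)*(u^3 - 8*u^2 + 21*u - 18) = (u - 3)*(u - 2)*(u^2 - 5*u + 6) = (u - 3)^2*(u - 2)*(u - 2)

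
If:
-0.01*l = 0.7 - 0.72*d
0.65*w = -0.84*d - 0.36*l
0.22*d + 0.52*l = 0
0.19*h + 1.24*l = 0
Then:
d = 0.97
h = 2.67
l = -0.41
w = -1.02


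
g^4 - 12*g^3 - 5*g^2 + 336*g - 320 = (g - 8)^2*(g - 1)*(g + 5)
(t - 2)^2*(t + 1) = t^3 - 3*t^2 + 4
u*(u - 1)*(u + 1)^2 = u^4 + u^3 - u^2 - u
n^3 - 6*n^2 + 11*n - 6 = (n - 3)*(n - 2)*(n - 1)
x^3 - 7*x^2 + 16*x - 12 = (x - 3)*(x - 2)^2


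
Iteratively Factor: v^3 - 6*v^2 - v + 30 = (v - 5)*(v^2 - v - 6) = (v - 5)*(v - 3)*(v + 2)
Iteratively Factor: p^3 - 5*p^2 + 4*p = (p)*(p^2 - 5*p + 4) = p*(p - 1)*(p - 4)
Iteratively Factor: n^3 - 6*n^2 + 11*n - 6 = (n - 1)*(n^2 - 5*n + 6) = (n - 3)*(n - 1)*(n - 2)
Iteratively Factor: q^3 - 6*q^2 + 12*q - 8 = (q - 2)*(q^2 - 4*q + 4) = (q - 2)^2*(q - 2)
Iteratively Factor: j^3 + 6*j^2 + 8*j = (j + 4)*(j^2 + 2*j) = (j + 2)*(j + 4)*(j)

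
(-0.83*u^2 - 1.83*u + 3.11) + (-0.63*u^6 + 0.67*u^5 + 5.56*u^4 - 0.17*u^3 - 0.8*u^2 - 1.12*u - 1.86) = -0.63*u^6 + 0.67*u^5 + 5.56*u^4 - 0.17*u^3 - 1.63*u^2 - 2.95*u + 1.25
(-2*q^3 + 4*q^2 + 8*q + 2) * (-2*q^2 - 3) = 4*q^5 - 8*q^4 - 10*q^3 - 16*q^2 - 24*q - 6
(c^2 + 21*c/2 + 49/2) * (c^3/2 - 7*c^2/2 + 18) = c^5/2 + 7*c^4/4 - 49*c^3/2 - 271*c^2/4 + 189*c + 441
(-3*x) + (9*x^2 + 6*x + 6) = 9*x^2 + 3*x + 6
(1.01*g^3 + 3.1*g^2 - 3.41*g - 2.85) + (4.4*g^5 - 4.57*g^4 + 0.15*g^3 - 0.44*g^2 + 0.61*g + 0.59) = 4.4*g^5 - 4.57*g^4 + 1.16*g^3 + 2.66*g^2 - 2.8*g - 2.26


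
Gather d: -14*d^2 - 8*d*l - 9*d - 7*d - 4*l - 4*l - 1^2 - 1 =-14*d^2 + d*(-8*l - 16) - 8*l - 2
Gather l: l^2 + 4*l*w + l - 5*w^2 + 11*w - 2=l^2 + l*(4*w + 1) - 5*w^2 + 11*w - 2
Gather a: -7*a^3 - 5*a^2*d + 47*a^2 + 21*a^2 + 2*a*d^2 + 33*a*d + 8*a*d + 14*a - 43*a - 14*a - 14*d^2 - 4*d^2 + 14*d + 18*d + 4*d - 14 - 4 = -7*a^3 + a^2*(68 - 5*d) + a*(2*d^2 + 41*d - 43) - 18*d^2 + 36*d - 18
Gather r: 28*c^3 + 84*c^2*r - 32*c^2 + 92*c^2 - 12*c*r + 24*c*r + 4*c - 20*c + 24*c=28*c^3 + 60*c^2 + 8*c + r*(84*c^2 + 12*c)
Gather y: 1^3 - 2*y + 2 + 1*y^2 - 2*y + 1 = y^2 - 4*y + 4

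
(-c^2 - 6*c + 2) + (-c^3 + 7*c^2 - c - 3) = -c^3 + 6*c^2 - 7*c - 1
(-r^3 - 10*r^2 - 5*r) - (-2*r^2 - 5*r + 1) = -r^3 - 8*r^2 - 1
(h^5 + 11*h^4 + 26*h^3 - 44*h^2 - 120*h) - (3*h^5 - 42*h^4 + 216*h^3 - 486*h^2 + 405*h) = -2*h^5 + 53*h^4 - 190*h^3 + 442*h^2 - 525*h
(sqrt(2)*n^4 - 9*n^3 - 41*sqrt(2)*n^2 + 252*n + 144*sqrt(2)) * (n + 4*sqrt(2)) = sqrt(2)*n^5 - n^4 - 77*sqrt(2)*n^3 - 76*n^2 + 1152*sqrt(2)*n + 1152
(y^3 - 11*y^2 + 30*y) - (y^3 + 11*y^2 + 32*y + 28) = -22*y^2 - 2*y - 28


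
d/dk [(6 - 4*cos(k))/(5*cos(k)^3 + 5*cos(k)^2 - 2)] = 2*(15*cos(k) + 35*cos(2*k)/2 - 5*cos(3*k) + 27/2)*sin(k)/(5*cos(k)^3 + 5*cos(k)^2 - 2)^2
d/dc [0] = 0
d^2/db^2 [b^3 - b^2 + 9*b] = 6*b - 2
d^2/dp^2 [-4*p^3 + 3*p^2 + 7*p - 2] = 6 - 24*p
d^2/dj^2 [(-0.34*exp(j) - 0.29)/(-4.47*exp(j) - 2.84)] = (1.478229*exp(j) - 0.939187999999999)*exp(j)/(89.314623*exp(3*j) + 170.237268*exp(2*j) + 108.159696*exp(j) + 22.906304)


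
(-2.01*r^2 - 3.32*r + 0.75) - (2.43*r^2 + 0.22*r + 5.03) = -4.44*r^2 - 3.54*r - 4.28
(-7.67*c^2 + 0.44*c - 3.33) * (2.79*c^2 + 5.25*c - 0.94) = -21.3993*c^4 - 39.0399*c^3 + 0.229099999999999*c^2 - 17.8961*c + 3.1302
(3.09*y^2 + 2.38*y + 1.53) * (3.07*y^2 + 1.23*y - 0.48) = 9.4863*y^4 + 11.1073*y^3 + 6.1413*y^2 + 0.7395*y - 0.7344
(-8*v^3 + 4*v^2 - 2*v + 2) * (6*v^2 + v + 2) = -48*v^5 + 16*v^4 - 24*v^3 + 18*v^2 - 2*v + 4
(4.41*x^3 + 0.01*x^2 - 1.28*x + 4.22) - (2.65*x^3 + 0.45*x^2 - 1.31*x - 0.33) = 1.76*x^3 - 0.44*x^2 + 0.03*x + 4.55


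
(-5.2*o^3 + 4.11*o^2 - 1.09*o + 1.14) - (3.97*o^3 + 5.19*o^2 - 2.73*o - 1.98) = -9.17*o^3 - 1.08*o^2 + 1.64*o + 3.12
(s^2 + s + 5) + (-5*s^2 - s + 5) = 10 - 4*s^2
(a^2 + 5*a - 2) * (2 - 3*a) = -3*a^3 - 13*a^2 + 16*a - 4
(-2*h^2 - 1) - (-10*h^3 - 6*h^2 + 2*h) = 10*h^3 + 4*h^2 - 2*h - 1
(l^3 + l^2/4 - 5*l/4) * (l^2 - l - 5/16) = l^5 - 3*l^4/4 - 29*l^3/16 + 75*l^2/64 + 25*l/64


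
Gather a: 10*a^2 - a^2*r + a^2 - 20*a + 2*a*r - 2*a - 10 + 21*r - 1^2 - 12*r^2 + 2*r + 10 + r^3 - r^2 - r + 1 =a^2*(11 - r) + a*(2*r - 22) + r^3 - 13*r^2 + 22*r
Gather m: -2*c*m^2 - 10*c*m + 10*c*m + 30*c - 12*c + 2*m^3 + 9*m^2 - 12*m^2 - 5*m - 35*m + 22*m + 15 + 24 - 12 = 18*c + 2*m^3 + m^2*(-2*c - 3) - 18*m + 27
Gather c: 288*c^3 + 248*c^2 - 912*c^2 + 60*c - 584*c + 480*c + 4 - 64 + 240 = 288*c^3 - 664*c^2 - 44*c + 180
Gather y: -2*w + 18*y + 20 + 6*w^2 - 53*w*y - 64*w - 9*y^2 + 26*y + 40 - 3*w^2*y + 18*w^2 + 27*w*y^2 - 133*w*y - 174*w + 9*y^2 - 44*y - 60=24*w^2 + 27*w*y^2 - 240*w + y*(-3*w^2 - 186*w)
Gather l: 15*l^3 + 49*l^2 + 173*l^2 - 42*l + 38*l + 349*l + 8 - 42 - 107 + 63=15*l^3 + 222*l^2 + 345*l - 78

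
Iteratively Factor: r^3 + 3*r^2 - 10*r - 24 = (r + 4)*(r^2 - r - 6) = (r - 3)*(r + 4)*(r + 2)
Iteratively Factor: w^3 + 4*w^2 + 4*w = (w)*(w^2 + 4*w + 4) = w*(w + 2)*(w + 2)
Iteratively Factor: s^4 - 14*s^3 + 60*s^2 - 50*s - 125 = (s - 5)*(s^3 - 9*s^2 + 15*s + 25) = (s - 5)^2*(s^2 - 4*s - 5) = (s - 5)^3*(s + 1)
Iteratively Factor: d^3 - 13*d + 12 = (d - 1)*(d^2 + d - 12) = (d - 1)*(d + 4)*(d - 3)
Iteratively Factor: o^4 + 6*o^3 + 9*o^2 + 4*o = (o)*(o^3 + 6*o^2 + 9*o + 4) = o*(o + 4)*(o^2 + 2*o + 1) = o*(o + 1)*(o + 4)*(o + 1)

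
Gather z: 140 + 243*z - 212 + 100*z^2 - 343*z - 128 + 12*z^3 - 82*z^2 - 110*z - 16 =12*z^3 + 18*z^2 - 210*z - 216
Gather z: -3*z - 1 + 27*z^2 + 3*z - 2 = 27*z^2 - 3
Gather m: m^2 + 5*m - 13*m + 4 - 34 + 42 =m^2 - 8*m + 12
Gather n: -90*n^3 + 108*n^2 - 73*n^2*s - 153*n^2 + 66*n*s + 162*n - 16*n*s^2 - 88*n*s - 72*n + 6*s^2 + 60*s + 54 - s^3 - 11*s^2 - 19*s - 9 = -90*n^3 + n^2*(-73*s - 45) + n*(-16*s^2 - 22*s + 90) - s^3 - 5*s^2 + 41*s + 45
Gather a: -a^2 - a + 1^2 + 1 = -a^2 - a + 2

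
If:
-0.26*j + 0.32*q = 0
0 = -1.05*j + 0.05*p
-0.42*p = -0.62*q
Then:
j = 0.00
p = 0.00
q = 0.00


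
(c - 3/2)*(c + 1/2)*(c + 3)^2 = c^4 + 5*c^3 + 9*c^2/4 - 27*c/2 - 27/4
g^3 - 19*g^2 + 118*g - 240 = (g - 8)*(g - 6)*(g - 5)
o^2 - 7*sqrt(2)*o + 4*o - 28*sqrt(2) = (o + 4)*(o - 7*sqrt(2))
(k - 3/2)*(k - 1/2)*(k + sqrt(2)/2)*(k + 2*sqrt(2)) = k^4 - 2*k^3 + 5*sqrt(2)*k^3/2 - 5*sqrt(2)*k^2 + 11*k^2/4 - 4*k + 15*sqrt(2)*k/8 + 3/2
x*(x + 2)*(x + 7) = x^3 + 9*x^2 + 14*x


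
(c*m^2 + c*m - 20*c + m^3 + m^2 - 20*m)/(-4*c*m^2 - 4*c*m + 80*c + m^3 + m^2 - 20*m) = (-c - m)/(4*c - m)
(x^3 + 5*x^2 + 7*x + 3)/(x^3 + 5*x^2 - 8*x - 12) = (x^2 + 4*x + 3)/(x^2 + 4*x - 12)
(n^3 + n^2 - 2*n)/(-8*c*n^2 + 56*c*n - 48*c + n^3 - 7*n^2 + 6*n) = n*(-n - 2)/(8*c*n - 48*c - n^2 + 6*n)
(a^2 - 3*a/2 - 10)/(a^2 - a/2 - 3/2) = (-2*a^2 + 3*a + 20)/(-2*a^2 + a + 3)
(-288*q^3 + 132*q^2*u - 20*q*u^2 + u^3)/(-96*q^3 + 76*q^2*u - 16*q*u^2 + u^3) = (6*q - u)/(2*q - u)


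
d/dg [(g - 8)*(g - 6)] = 2*g - 14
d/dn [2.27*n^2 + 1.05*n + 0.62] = 4.54*n + 1.05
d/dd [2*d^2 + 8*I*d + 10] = 4*d + 8*I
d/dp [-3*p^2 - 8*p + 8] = -6*p - 8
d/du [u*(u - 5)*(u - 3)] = 3*u^2 - 16*u + 15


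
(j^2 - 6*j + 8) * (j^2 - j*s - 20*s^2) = j^4 - j^3*s - 6*j^3 - 20*j^2*s^2 + 6*j^2*s + 8*j^2 + 120*j*s^2 - 8*j*s - 160*s^2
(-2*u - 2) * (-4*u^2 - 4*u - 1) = 8*u^3 + 16*u^2 + 10*u + 2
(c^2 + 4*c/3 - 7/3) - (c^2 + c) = c/3 - 7/3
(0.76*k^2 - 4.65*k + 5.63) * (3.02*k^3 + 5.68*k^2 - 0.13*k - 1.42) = 2.2952*k^5 - 9.7262*k^4 - 9.5082*k^3 + 31.5037*k^2 + 5.8711*k - 7.9946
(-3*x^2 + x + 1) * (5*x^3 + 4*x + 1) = -15*x^5 + 5*x^4 - 7*x^3 + x^2 + 5*x + 1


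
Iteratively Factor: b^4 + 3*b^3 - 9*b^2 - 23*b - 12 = (b + 4)*(b^3 - b^2 - 5*b - 3) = (b + 1)*(b + 4)*(b^2 - 2*b - 3) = (b + 1)^2*(b + 4)*(b - 3)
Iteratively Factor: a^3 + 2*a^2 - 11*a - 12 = (a + 1)*(a^2 + a - 12) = (a + 1)*(a + 4)*(a - 3)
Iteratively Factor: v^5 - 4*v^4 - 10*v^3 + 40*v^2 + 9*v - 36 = (v + 1)*(v^4 - 5*v^3 - 5*v^2 + 45*v - 36) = (v - 4)*(v + 1)*(v^3 - v^2 - 9*v + 9) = (v - 4)*(v - 3)*(v + 1)*(v^2 + 2*v - 3) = (v - 4)*(v - 3)*(v + 1)*(v + 3)*(v - 1)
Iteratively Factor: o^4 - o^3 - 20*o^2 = (o + 4)*(o^3 - 5*o^2) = (o - 5)*(o + 4)*(o^2) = o*(o - 5)*(o + 4)*(o)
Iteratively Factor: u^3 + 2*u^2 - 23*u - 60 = (u + 4)*(u^2 - 2*u - 15) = (u + 3)*(u + 4)*(u - 5)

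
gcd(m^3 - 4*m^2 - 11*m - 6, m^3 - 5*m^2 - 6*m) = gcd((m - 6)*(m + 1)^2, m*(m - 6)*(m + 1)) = m^2 - 5*m - 6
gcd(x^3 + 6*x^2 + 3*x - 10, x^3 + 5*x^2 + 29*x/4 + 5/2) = x + 2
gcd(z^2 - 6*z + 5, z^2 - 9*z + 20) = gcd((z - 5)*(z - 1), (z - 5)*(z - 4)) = z - 5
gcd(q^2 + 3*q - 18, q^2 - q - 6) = q - 3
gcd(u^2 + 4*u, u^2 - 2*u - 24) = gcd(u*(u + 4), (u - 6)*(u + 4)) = u + 4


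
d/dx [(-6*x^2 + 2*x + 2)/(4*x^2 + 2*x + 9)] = 2*(-10*x^2 - 62*x + 7)/(16*x^4 + 16*x^3 + 76*x^2 + 36*x + 81)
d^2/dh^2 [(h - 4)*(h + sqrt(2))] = 2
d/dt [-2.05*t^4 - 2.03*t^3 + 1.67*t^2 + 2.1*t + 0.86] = -8.2*t^3 - 6.09*t^2 + 3.34*t + 2.1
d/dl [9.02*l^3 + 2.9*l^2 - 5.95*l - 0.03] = 27.06*l^2 + 5.8*l - 5.95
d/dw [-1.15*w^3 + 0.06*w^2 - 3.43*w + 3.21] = -3.45*w^2 + 0.12*w - 3.43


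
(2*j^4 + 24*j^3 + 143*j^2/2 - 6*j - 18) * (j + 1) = 2*j^5 + 26*j^4 + 191*j^3/2 + 131*j^2/2 - 24*j - 18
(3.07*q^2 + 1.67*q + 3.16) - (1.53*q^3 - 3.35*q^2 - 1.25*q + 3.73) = -1.53*q^3 + 6.42*q^2 + 2.92*q - 0.57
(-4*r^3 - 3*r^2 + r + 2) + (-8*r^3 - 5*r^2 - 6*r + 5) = -12*r^3 - 8*r^2 - 5*r + 7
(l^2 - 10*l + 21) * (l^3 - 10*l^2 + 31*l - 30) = l^5 - 20*l^4 + 152*l^3 - 550*l^2 + 951*l - 630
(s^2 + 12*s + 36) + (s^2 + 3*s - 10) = 2*s^2 + 15*s + 26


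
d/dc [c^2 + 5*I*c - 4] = 2*c + 5*I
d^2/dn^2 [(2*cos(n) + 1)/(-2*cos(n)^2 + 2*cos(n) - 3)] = (-16*(1 - cos(n)^2)^2*cos(n) - 24*(1 - cos(n)^2)^2 + 8*cos(n)^5 + 68*cos(n)^3 - 16*cos(n)^2 - 104*cos(n) + 44)/(2*cos(n) - cos(2*n) - 4)^3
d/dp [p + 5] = 1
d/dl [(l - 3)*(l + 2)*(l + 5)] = 3*l^2 + 8*l - 11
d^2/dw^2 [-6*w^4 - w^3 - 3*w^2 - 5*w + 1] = -72*w^2 - 6*w - 6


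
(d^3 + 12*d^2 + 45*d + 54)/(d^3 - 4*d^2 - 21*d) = (d^2 + 9*d + 18)/(d*(d - 7))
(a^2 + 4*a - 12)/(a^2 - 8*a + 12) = (a + 6)/(a - 6)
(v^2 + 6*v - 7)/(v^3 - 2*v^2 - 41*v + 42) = (v + 7)/(v^2 - v - 42)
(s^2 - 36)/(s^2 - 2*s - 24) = (s + 6)/(s + 4)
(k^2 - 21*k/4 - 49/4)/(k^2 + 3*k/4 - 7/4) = (k - 7)/(k - 1)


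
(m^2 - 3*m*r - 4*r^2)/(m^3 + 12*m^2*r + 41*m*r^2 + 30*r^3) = (m - 4*r)/(m^2 + 11*m*r + 30*r^2)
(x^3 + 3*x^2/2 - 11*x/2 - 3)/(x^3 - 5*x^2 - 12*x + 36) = (x + 1/2)/(x - 6)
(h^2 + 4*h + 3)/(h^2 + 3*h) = (h + 1)/h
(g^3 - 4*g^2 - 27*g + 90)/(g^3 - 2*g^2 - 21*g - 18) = (g^2 + 2*g - 15)/(g^2 + 4*g + 3)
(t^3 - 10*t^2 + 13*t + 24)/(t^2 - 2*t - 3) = t - 8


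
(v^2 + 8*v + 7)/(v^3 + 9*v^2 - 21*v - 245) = (v + 1)/(v^2 + 2*v - 35)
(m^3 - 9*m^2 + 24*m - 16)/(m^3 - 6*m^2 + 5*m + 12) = (m^2 - 5*m + 4)/(m^2 - 2*m - 3)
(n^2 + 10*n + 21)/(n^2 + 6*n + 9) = (n + 7)/(n + 3)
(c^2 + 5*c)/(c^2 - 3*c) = (c + 5)/(c - 3)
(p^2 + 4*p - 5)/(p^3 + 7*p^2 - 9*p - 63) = (p^2 + 4*p - 5)/(p^3 + 7*p^2 - 9*p - 63)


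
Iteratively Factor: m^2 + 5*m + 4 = (m + 1)*(m + 4)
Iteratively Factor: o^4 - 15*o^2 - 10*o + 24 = (o + 2)*(o^3 - 2*o^2 - 11*o + 12) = (o - 1)*(o + 2)*(o^2 - o - 12) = (o - 1)*(o + 2)*(o + 3)*(o - 4)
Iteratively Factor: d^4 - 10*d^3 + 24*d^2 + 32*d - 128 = (d - 4)*(d^3 - 6*d^2 + 32) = (d - 4)^2*(d^2 - 2*d - 8) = (d - 4)^2*(d + 2)*(d - 4)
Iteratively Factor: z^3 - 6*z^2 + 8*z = (z - 2)*(z^2 - 4*z) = z*(z - 2)*(z - 4)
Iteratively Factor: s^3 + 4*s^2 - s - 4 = (s + 4)*(s^2 - 1) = (s + 1)*(s + 4)*(s - 1)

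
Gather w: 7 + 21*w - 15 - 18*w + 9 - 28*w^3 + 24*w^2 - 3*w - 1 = -28*w^3 + 24*w^2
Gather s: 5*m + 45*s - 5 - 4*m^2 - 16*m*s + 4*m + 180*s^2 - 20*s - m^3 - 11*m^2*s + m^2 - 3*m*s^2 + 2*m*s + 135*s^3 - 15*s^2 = -m^3 - 3*m^2 + 9*m + 135*s^3 + s^2*(165 - 3*m) + s*(-11*m^2 - 14*m + 25) - 5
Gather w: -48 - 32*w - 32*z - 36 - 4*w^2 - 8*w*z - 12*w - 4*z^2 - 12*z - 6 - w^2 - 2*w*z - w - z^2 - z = -5*w^2 + w*(-10*z - 45) - 5*z^2 - 45*z - 90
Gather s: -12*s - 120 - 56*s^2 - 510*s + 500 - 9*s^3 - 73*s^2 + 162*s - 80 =-9*s^3 - 129*s^2 - 360*s + 300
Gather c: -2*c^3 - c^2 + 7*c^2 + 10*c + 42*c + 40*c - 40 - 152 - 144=-2*c^3 + 6*c^2 + 92*c - 336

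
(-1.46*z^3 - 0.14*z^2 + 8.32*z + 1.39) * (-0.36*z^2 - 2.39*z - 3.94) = 0.5256*z^5 + 3.5398*z^4 + 3.0918*z^3 - 19.8336*z^2 - 36.1029*z - 5.4766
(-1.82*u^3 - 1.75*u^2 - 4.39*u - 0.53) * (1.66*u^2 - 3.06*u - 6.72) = -3.0212*u^5 + 2.6642*u^4 + 10.298*u^3 + 24.3136*u^2 + 31.1226*u + 3.5616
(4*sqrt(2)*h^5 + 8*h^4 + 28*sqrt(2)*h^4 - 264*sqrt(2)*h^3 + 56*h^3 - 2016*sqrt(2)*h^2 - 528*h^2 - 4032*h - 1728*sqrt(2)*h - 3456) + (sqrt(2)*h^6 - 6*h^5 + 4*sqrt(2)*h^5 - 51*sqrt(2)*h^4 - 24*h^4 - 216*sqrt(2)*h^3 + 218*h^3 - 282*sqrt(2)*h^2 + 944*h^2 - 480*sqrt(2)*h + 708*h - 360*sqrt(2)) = sqrt(2)*h^6 - 6*h^5 + 8*sqrt(2)*h^5 - 23*sqrt(2)*h^4 - 16*h^4 - 480*sqrt(2)*h^3 + 274*h^3 - 2298*sqrt(2)*h^2 + 416*h^2 - 3324*h - 2208*sqrt(2)*h - 3456 - 360*sqrt(2)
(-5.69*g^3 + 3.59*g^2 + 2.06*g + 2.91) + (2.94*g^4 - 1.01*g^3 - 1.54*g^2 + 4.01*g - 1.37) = 2.94*g^4 - 6.7*g^3 + 2.05*g^2 + 6.07*g + 1.54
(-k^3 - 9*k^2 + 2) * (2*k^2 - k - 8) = -2*k^5 - 17*k^4 + 17*k^3 + 76*k^2 - 2*k - 16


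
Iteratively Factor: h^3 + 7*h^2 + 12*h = (h + 3)*(h^2 + 4*h) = (h + 3)*(h + 4)*(h)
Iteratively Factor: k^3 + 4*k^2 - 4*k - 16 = (k + 2)*(k^2 + 2*k - 8) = (k + 2)*(k + 4)*(k - 2)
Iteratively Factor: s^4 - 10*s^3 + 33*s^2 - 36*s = (s - 3)*(s^3 - 7*s^2 + 12*s) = (s - 4)*(s - 3)*(s^2 - 3*s) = (s - 4)*(s - 3)^2*(s)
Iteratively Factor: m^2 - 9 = (m - 3)*(m + 3)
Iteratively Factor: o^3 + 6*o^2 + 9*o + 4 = (o + 4)*(o^2 + 2*o + 1) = (o + 1)*(o + 4)*(o + 1)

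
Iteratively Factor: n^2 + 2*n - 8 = (n + 4)*(n - 2)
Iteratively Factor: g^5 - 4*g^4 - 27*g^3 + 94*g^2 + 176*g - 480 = (g - 4)*(g^4 - 27*g^2 - 14*g + 120) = (g - 4)*(g + 4)*(g^3 - 4*g^2 - 11*g + 30) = (g - 5)*(g - 4)*(g + 4)*(g^2 + g - 6) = (g - 5)*(g - 4)*(g - 2)*(g + 4)*(g + 3)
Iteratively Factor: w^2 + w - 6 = (w - 2)*(w + 3)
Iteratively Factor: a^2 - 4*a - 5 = (a + 1)*(a - 5)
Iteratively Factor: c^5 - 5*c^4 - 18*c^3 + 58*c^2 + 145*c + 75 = (c + 1)*(c^4 - 6*c^3 - 12*c^2 + 70*c + 75) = (c + 1)^2*(c^3 - 7*c^2 - 5*c + 75) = (c - 5)*(c + 1)^2*(c^2 - 2*c - 15) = (c - 5)*(c + 1)^2*(c + 3)*(c - 5)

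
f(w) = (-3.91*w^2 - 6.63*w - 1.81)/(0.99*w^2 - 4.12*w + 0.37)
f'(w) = (4.12 - 1.98*w)*(-3.91*w^2 - 6.63*w - 1.81)/(0.99*w^2 - 4.12*w + 0.37)^2 + (-7.82*w - 6.63)/(0.99*w^2 - 4.12*w + 0.37)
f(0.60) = 4.12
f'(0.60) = -0.44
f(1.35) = 5.28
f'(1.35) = 2.82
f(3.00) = 18.47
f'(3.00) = 20.68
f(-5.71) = -1.63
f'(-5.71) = 0.23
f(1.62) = 6.16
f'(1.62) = 3.69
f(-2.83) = -0.72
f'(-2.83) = 0.43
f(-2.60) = -0.62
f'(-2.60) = 0.45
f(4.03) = 593.33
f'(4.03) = 15009.07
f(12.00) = -6.89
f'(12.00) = 0.37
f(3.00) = 18.47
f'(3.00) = 20.68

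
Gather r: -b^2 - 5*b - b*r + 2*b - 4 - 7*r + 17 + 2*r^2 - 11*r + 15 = -b^2 - 3*b + 2*r^2 + r*(-b - 18) + 28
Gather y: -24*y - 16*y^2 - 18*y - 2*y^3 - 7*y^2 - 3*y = -2*y^3 - 23*y^2 - 45*y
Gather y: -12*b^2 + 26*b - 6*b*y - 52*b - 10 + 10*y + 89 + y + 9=-12*b^2 - 26*b + y*(11 - 6*b) + 88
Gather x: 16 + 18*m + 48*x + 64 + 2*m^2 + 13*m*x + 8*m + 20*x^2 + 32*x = 2*m^2 + 26*m + 20*x^2 + x*(13*m + 80) + 80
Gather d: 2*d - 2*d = 0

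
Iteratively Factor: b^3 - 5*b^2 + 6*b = (b - 2)*(b^2 - 3*b) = b*(b - 2)*(b - 3)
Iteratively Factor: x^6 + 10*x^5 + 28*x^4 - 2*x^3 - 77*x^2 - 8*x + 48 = (x - 1)*(x^5 + 11*x^4 + 39*x^3 + 37*x^2 - 40*x - 48) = (x - 1)*(x + 1)*(x^4 + 10*x^3 + 29*x^2 + 8*x - 48) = (x - 1)*(x + 1)*(x + 4)*(x^3 + 6*x^2 + 5*x - 12) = (x - 1)*(x + 1)*(x + 4)^2*(x^2 + 2*x - 3) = (x - 1)*(x + 1)*(x + 3)*(x + 4)^2*(x - 1)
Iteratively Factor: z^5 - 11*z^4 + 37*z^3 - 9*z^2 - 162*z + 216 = (z + 2)*(z^4 - 13*z^3 + 63*z^2 - 135*z + 108) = (z - 3)*(z + 2)*(z^3 - 10*z^2 + 33*z - 36) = (z - 4)*(z - 3)*(z + 2)*(z^2 - 6*z + 9) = (z - 4)*(z - 3)^2*(z + 2)*(z - 3)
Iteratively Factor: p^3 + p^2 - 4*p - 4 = (p - 2)*(p^2 + 3*p + 2) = (p - 2)*(p + 1)*(p + 2)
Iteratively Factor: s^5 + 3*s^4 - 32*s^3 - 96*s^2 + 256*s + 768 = (s + 4)*(s^4 - s^3 - 28*s^2 + 16*s + 192) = (s - 4)*(s + 4)*(s^3 + 3*s^2 - 16*s - 48) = (s - 4)^2*(s + 4)*(s^2 + 7*s + 12) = (s - 4)^2*(s + 3)*(s + 4)*(s + 4)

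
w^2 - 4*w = w*(w - 4)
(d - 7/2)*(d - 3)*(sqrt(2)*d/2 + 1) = sqrt(2)*d^3/2 - 13*sqrt(2)*d^2/4 + d^2 - 13*d/2 + 21*sqrt(2)*d/4 + 21/2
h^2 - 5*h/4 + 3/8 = (h - 3/4)*(h - 1/2)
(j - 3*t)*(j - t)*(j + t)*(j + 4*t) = j^4 + j^3*t - 13*j^2*t^2 - j*t^3 + 12*t^4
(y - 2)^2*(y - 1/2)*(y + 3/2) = y^4 - 3*y^3 - 3*y^2/4 + 7*y - 3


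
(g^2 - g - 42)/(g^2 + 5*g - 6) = (g - 7)/(g - 1)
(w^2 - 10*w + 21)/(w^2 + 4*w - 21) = (w - 7)/(w + 7)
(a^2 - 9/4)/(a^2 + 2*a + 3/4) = (2*a - 3)/(2*a + 1)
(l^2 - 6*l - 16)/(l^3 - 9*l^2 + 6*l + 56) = (l - 8)/(l^2 - 11*l + 28)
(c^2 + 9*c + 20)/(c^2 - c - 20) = (c + 5)/(c - 5)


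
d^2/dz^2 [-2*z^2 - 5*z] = -4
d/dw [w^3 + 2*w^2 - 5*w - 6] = 3*w^2 + 4*w - 5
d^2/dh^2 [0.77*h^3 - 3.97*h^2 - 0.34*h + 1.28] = 4.62*h - 7.94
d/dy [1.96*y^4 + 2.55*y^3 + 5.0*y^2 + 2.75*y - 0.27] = 7.84*y^3 + 7.65*y^2 + 10.0*y + 2.75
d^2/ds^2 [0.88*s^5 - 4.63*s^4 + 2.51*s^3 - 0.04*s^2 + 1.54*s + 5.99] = 17.6*s^3 - 55.56*s^2 + 15.06*s - 0.08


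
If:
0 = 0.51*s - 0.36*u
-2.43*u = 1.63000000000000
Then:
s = -0.47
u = -0.67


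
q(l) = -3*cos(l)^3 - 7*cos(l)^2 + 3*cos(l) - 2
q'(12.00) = -8.17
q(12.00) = -6.26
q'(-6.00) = 5.24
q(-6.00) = -8.23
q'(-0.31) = -5.64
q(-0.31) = -8.08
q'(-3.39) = -1.99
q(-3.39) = -8.75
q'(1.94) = -6.42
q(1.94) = -3.85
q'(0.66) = 8.39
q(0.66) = -5.48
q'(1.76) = -5.22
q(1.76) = -2.79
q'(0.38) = 6.59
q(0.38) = -7.65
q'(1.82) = -5.72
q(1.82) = -3.12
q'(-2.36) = 5.92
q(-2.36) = -6.58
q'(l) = 9*sin(l)*cos(l)^2 + 14*sin(l)*cos(l) - 3*sin(l)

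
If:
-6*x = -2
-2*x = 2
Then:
No Solution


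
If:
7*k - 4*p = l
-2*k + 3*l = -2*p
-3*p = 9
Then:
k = -30/19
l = 18/19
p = -3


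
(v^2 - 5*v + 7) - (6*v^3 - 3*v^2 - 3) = -6*v^3 + 4*v^2 - 5*v + 10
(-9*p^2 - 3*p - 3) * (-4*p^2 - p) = 36*p^4 + 21*p^3 + 15*p^2 + 3*p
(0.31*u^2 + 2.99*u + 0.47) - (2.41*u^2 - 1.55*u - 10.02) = -2.1*u^2 + 4.54*u + 10.49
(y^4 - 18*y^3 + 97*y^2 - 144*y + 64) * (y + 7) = y^5 - 11*y^4 - 29*y^3 + 535*y^2 - 944*y + 448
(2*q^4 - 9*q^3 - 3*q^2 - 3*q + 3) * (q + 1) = 2*q^5 - 7*q^4 - 12*q^3 - 6*q^2 + 3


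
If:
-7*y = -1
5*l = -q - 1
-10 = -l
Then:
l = 10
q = -51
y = 1/7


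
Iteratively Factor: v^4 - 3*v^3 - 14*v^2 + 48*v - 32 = (v - 1)*(v^3 - 2*v^2 - 16*v + 32) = (v - 2)*(v - 1)*(v^2 - 16) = (v - 2)*(v - 1)*(v + 4)*(v - 4)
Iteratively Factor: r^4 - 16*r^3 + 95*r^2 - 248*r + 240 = (r - 3)*(r^3 - 13*r^2 + 56*r - 80) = (r - 4)*(r - 3)*(r^2 - 9*r + 20) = (r - 5)*(r - 4)*(r - 3)*(r - 4)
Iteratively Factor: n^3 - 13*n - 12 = (n + 3)*(n^2 - 3*n - 4) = (n - 4)*(n + 3)*(n + 1)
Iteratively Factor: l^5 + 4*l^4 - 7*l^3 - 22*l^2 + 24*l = (l - 1)*(l^4 + 5*l^3 - 2*l^2 - 24*l) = l*(l - 1)*(l^3 + 5*l^2 - 2*l - 24) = l*(l - 1)*(l + 4)*(l^2 + l - 6) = l*(l - 1)*(l + 3)*(l + 4)*(l - 2)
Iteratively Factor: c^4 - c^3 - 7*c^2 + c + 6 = (c + 1)*(c^3 - 2*c^2 - 5*c + 6) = (c + 1)*(c + 2)*(c^2 - 4*c + 3) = (c - 3)*(c + 1)*(c + 2)*(c - 1)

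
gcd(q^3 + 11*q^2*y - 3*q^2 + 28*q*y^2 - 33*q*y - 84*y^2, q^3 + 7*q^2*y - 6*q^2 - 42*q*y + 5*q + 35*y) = q + 7*y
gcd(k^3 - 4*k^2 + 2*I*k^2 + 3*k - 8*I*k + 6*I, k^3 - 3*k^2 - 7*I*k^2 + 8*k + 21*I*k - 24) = k - 3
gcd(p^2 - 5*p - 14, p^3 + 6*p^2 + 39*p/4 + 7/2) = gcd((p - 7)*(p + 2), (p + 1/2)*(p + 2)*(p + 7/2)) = p + 2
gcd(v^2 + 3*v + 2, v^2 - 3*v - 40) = 1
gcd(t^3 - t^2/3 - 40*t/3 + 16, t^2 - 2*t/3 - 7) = t - 3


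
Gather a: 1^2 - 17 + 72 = 56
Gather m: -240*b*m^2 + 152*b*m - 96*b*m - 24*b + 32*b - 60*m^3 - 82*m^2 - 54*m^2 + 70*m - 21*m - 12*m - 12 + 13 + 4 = 8*b - 60*m^3 + m^2*(-240*b - 136) + m*(56*b + 37) + 5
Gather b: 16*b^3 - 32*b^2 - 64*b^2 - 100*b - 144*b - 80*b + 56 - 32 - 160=16*b^3 - 96*b^2 - 324*b - 136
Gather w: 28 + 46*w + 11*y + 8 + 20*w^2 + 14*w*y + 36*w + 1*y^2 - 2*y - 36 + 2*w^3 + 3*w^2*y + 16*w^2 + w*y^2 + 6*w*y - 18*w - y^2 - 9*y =2*w^3 + w^2*(3*y + 36) + w*(y^2 + 20*y + 64)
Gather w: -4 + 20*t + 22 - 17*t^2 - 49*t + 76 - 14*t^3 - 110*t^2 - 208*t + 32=-14*t^3 - 127*t^2 - 237*t + 126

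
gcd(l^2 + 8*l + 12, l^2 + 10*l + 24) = l + 6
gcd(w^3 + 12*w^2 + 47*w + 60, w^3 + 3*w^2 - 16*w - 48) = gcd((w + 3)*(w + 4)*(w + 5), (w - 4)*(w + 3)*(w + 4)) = w^2 + 7*w + 12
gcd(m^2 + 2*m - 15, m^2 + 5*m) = m + 5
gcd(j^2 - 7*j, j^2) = j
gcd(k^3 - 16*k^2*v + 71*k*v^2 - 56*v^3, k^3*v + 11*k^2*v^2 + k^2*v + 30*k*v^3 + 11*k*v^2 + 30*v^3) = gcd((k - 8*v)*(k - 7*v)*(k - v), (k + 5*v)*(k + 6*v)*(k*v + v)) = 1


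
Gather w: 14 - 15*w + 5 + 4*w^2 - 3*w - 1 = 4*w^2 - 18*w + 18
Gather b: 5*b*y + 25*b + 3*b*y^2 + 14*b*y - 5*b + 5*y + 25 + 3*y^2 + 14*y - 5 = b*(3*y^2 + 19*y + 20) + 3*y^2 + 19*y + 20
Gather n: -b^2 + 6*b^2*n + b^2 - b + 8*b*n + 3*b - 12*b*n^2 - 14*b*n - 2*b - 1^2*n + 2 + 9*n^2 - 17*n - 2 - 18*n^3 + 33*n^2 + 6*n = -18*n^3 + n^2*(42 - 12*b) + n*(6*b^2 - 6*b - 12)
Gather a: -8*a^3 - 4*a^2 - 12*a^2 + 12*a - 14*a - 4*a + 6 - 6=-8*a^3 - 16*a^2 - 6*a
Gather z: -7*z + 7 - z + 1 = 8 - 8*z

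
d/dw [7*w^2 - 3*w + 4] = 14*w - 3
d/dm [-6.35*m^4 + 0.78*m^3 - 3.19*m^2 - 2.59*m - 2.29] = -25.4*m^3 + 2.34*m^2 - 6.38*m - 2.59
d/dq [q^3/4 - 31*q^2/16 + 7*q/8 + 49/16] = 3*q^2/4 - 31*q/8 + 7/8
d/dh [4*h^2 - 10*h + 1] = 8*h - 10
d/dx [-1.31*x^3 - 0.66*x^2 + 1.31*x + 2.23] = -3.93*x^2 - 1.32*x + 1.31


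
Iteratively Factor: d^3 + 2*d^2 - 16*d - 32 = (d - 4)*(d^2 + 6*d + 8) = (d - 4)*(d + 2)*(d + 4)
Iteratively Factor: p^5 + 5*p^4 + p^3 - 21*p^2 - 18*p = (p)*(p^4 + 5*p^3 + p^2 - 21*p - 18) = p*(p - 2)*(p^3 + 7*p^2 + 15*p + 9) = p*(p - 2)*(p + 3)*(p^2 + 4*p + 3) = p*(p - 2)*(p + 3)^2*(p + 1)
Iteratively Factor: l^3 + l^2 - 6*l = (l - 2)*(l^2 + 3*l) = (l - 2)*(l + 3)*(l)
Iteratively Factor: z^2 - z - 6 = (z - 3)*(z + 2)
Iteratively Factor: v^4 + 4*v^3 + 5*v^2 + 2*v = (v + 2)*(v^3 + 2*v^2 + v) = (v + 1)*(v + 2)*(v^2 + v) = (v + 1)^2*(v + 2)*(v)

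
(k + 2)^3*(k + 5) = k^4 + 11*k^3 + 42*k^2 + 68*k + 40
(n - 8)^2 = n^2 - 16*n + 64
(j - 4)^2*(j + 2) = j^3 - 6*j^2 + 32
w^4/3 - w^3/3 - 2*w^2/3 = w^2*(w/3 + 1/3)*(w - 2)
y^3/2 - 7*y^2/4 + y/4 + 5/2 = (y/2 + 1/2)*(y - 5/2)*(y - 2)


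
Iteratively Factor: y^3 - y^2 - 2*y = (y + 1)*(y^2 - 2*y) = (y - 2)*(y + 1)*(y)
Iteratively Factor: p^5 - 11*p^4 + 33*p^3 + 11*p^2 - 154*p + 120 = (p - 1)*(p^4 - 10*p^3 + 23*p^2 + 34*p - 120) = (p - 1)*(p + 2)*(p^3 - 12*p^2 + 47*p - 60) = (p - 5)*(p - 1)*(p + 2)*(p^2 - 7*p + 12) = (p - 5)*(p - 4)*(p - 1)*(p + 2)*(p - 3)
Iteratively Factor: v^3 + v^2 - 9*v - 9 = (v + 3)*(v^2 - 2*v - 3) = (v + 1)*(v + 3)*(v - 3)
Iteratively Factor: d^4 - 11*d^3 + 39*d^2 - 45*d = (d - 3)*(d^3 - 8*d^2 + 15*d) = (d - 3)^2*(d^2 - 5*d) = (d - 5)*(d - 3)^2*(d)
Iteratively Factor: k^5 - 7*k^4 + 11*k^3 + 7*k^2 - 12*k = (k)*(k^4 - 7*k^3 + 11*k^2 + 7*k - 12) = k*(k + 1)*(k^3 - 8*k^2 + 19*k - 12) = k*(k - 1)*(k + 1)*(k^2 - 7*k + 12) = k*(k - 4)*(k - 1)*(k + 1)*(k - 3)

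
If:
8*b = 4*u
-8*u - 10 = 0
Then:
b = -5/8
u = -5/4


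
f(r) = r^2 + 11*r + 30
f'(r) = 2*r + 11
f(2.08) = 57.21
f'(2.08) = 15.16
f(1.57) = 49.73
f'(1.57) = 14.14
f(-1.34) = 17.06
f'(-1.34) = 8.32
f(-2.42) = 9.24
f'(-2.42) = 6.16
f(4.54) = 100.55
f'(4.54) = 20.08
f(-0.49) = 24.85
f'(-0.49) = 10.02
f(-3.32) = 4.50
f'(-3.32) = 4.36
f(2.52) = 64.07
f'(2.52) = 16.04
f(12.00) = 306.00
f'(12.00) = 35.00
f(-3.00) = 6.00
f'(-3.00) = 5.00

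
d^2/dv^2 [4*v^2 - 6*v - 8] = 8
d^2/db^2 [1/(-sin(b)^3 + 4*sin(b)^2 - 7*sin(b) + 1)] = (9*sin(b)^6 - 44*sin(b)^5 + 66*sin(b)^4 - 11*sin(b)^3 - 105*sin(b)^2 + 169*sin(b) - 90)/(sin(b)^3 - 4*sin(b)^2 + 7*sin(b) - 1)^3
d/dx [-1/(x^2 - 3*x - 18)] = (2*x - 3)/(-x^2 + 3*x + 18)^2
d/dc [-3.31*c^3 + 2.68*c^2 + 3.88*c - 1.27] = -9.93*c^2 + 5.36*c + 3.88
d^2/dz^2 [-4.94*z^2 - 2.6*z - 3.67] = -9.88000000000000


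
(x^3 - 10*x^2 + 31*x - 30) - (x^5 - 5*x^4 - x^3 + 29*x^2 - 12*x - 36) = -x^5 + 5*x^4 + 2*x^3 - 39*x^2 + 43*x + 6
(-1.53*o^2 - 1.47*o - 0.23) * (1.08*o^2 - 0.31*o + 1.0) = -1.6524*o^4 - 1.1133*o^3 - 1.3227*o^2 - 1.3987*o - 0.23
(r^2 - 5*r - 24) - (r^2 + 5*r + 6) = -10*r - 30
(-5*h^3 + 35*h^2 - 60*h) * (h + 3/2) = -5*h^4 + 55*h^3/2 - 15*h^2/2 - 90*h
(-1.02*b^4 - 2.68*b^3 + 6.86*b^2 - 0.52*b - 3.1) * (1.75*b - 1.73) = -1.785*b^5 - 2.9254*b^4 + 16.6414*b^3 - 12.7778*b^2 - 4.5254*b + 5.363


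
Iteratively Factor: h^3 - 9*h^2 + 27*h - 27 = (h - 3)*(h^2 - 6*h + 9) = (h - 3)^2*(h - 3)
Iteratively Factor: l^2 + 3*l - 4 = (l - 1)*(l + 4)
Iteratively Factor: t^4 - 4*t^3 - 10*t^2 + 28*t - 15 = (t - 5)*(t^3 + t^2 - 5*t + 3) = (t - 5)*(t - 1)*(t^2 + 2*t - 3) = (t - 5)*(t - 1)*(t + 3)*(t - 1)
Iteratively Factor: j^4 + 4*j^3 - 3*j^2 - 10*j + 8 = (j + 2)*(j^3 + 2*j^2 - 7*j + 4) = (j - 1)*(j + 2)*(j^2 + 3*j - 4) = (j - 1)*(j + 2)*(j + 4)*(j - 1)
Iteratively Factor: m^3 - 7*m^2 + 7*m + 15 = (m - 5)*(m^2 - 2*m - 3) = (m - 5)*(m - 3)*(m + 1)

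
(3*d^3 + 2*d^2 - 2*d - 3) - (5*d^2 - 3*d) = 3*d^3 - 3*d^2 + d - 3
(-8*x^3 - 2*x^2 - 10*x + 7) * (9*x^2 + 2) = -72*x^5 - 18*x^4 - 106*x^3 + 59*x^2 - 20*x + 14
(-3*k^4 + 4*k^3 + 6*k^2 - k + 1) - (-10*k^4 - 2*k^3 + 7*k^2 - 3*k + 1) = 7*k^4 + 6*k^3 - k^2 + 2*k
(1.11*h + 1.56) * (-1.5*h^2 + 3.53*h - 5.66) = -1.665*h^3 + 1.5783*h^2 - 0.7758*h - 8.8296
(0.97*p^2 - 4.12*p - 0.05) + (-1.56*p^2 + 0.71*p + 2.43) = -0.59*p^2 - 3.41*p + 2.38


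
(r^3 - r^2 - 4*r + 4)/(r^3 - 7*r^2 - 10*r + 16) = (r - 2)/(r - 8)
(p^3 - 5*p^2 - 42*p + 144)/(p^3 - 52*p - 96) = (p - 3)/(p + 2)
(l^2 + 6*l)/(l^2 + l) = (l + 6)/(l + 1)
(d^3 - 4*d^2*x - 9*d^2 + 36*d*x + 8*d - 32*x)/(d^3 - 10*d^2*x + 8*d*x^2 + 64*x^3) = (-d^2 + 9*d - 8)/(-d^2 + 6*d*x + 16*x^2)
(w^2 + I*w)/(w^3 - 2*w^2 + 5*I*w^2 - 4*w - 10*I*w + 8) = w/(w^2 + w*(-2 + 4*I) - 8*I)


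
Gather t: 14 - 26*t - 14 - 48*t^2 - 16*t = -48*t^2 - 42*t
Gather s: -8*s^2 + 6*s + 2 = -8*s^2 + 6*s + 2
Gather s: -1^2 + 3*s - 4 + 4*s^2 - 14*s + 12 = 4*s^2 - 11*s + 7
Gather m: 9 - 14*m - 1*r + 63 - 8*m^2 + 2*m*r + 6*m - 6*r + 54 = -8*m^2 + m*(2*r - 8) - 7*r + 126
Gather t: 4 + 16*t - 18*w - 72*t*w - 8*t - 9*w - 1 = t*(8 - 72*w) - 27*w + 3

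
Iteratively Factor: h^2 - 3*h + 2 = (h - 2)*(h - 1)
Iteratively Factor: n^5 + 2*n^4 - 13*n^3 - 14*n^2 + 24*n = (n - 3)*(n^4 + 5*n^3 + 2*n^2 - 8*n) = n*(n - 3)*(n^3 + 5*n^2 + 2*n - 8) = n*(n - 3)*(n + 2)*(n^2 + 3*n - 4) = n*(n - 3)*(n - 1)*(n + 2)*(n + 4)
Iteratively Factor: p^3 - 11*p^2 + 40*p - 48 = (p - 3)*(p^2 - 8*p + 16) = (p - 4)*(p - 3)*(p - 4)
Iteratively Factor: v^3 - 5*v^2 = (v)*(v^2 - 5*v) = v^2*(v - 5)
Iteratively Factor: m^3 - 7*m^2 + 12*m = (m - 4)*(m^2 - 3*m) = m*(m - 4)*(m - 3)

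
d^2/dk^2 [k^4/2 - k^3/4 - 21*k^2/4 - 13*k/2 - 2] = 6*k^2 - 3*k/2 - 21/2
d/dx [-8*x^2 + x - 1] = 1 - 16*x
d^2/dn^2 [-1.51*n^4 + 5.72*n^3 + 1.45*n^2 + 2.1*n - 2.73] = -18.12*n^2 + 34.32*n + 2.9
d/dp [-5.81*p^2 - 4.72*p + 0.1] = -11.62*p - 4.72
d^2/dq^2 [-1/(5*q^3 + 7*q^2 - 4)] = 2*(-q^2*(15*q + 14)^2 + (15*q + 7)*(5*q^3 + 7*q^2 - 4))/(5*q^3 + 7*q^2 - 4)^3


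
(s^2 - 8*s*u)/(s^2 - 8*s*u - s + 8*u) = s/(s - 1)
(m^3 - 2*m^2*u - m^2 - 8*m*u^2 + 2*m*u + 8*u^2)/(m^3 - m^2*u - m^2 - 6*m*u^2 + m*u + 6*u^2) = (-m + 4*u)/(-m + 3*u)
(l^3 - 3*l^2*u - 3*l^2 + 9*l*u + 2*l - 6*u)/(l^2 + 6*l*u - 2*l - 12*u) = (l^2 - 3*l*u - l + 3*u)/(l + 6*u)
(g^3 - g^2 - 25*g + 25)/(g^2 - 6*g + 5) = g + 5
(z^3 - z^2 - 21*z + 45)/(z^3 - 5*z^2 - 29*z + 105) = (z - 3)/(z - 7)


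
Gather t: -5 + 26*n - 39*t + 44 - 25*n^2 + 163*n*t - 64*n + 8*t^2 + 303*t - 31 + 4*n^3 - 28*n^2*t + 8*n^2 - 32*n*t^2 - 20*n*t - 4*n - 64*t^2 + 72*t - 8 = 4*n^3 - 17*n^2 - 42*n + t^2*(-32*n - 56) + t*(-28*n^2 + 143*n + 336)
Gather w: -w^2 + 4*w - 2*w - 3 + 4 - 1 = -w^2 + 2*w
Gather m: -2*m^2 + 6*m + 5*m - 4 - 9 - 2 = -2*m^2 + 11*m - 15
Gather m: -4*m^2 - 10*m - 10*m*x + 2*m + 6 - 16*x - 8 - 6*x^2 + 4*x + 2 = -4*m^2 + m*(-10*x - 8) - 6*x^2 - 12*x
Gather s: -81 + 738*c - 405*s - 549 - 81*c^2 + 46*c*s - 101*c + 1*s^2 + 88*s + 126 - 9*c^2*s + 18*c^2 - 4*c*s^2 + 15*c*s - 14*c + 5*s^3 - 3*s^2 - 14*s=-63*c^2 + 623*c + 5*s^3 + s^2*(-4*c - 2) + s*(-9*c^2 + 61*c - 331) - 504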